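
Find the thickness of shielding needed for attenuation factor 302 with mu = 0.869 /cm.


x = ln(factor) / mu
x = ln(302) / 0.869
x = 6.5713 cm

6.5713


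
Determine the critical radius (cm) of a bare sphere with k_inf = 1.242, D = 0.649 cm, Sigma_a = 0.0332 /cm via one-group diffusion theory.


L^2 = D / Sigma_a = 0.649 / 0.0332 = 19.54819 cm^2
B_m^2 = (k_inf - 1) / L^2 = (1.242 - 1) / 19.54819 = 0.01237966 /cm^2
For a bare sphere: B_g = pi/R, so R_c = pi / sqrt(B_m^2)
R_c = pi / sqrt(0.01237966) = 28.236 cm

28.236


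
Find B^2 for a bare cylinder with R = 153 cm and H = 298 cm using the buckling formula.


B^2 = (2.405/R)^2 + (pi/H)^2
B^2 = (2.405/153)^2 + (pi/298)^2
B^2 = 3.5822e-04 /cm^2

3.5822e-04


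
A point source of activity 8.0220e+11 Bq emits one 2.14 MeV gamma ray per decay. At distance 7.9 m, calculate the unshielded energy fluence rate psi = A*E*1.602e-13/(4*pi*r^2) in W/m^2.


psi = A * E * 1.602e-13 / (4*pi*r^2)
psi = 8.0220e+11 * 2.14 * 1.602e-13 / (4*pi*7.9^2)
psi = 3.5067e-04 W/m^2

3.5067e-04


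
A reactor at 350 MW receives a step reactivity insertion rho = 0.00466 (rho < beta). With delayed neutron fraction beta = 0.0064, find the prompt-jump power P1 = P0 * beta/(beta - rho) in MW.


P1/P0 = beta / (beta - rho)
P1/P0 = 0.0064 / (0.0064 - 0.00466) = 3.678161
P1 = 350 * 3.678161 = 1287.4 MW

1287.4


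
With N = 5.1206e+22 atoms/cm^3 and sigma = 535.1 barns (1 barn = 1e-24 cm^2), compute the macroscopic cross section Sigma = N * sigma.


Sigma = N * sigma_barns * 1e-24
Sigma = 5.1206e+22 * 535.1 * 1e-24
Sigma = 27.400 /cm

27.400


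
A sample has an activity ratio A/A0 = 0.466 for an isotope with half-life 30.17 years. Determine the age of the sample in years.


lambda = ln(2) / t_half = ln(2) / 30.17 = 0.02297472 /yr
t = -ln(A/A0) / lambda
t = -ln(0.466) / 0.02297472
t = 33.235 yr

33.235


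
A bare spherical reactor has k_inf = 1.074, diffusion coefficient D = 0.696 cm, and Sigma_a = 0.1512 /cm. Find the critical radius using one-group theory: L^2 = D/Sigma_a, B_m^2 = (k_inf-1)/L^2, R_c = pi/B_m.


L^2 = D / Sigma_a = 0.696 / 0.1512 = 4.603175 cm^2
B_m^2 = (k_inf - 1) / L^2 = (1.074 - 1) / 4.603175 = 0.01607586 /cm^2
For a bare sphere: B_g = pi/R, so R_c = pi / sqrt(B_m^2)
R_c = pi / sqrt(0.01607586) = 24.778 cm

24.778


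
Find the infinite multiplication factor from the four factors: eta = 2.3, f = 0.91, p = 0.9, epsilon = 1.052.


k_inf = eta * f * p * epsilon
k_inf = 2.3 * 0.91 * 0.9 * 1.052
k_inf = 1.9817

1.9817


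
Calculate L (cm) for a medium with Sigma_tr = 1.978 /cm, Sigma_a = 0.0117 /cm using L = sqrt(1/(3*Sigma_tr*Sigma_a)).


D = 1 / (3 * Sigma_tr) = 1 / (3 * 1.978) = 0.1685204 cm
L = sqrt(D / Sigma_a)
L = sqrt(0.1685204 / 0.0117)
L = 3.7952 cm

3.7952


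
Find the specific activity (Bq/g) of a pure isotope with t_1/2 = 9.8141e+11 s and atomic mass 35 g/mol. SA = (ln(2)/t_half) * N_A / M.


lambda = ln(2) / t_half = ln(2) / 9.8141e+11 = 7.062769e-13 /s
SA = lambda * N_A / M
SA = 7.062769e-13 * 6.022e23 / 35
SA = 1.2152e+10 Bq/g

1.2152e+10


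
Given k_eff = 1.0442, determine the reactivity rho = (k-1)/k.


rho = (k_eff - 1) / k_eff
rho = (1.0442 - 1) / 1.0442
rho = 0.042329

0.042329


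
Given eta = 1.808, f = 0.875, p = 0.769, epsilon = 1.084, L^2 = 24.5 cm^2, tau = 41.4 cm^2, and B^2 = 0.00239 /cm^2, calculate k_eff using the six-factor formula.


k_inf = eta*f*p*eps = 1.808*0.875*0.769*1.084 = 1.318749
P_TNL = 1/(1 + L^2*B^2) = 1/(1 + 24.5*0.00239) = 0.9446840
P_FNL = exp(-B^2*tau) = exp(-0.00239*41.4) = 0.9057916
k_eff = k_inf * P_TNL * P_FNL = 1.318749 * 0.9446840 * 0.9057916
k_eff = 1.1284

1.1284


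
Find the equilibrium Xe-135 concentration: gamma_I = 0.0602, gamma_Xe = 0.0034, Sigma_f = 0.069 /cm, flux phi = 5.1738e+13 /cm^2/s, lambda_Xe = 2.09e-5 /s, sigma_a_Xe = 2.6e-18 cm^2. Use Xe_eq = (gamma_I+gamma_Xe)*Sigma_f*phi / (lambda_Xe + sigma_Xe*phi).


Xe_eq = (gamma_I + gamma_Xe) * Sigma_f * phi / (lambda_Xe + sigma_Xe * phi)
Numerator = (0.0602 + 0.0034) * 0.069 * 5.1738e+13 = 2.270470e+11
Denominator = 2.09e-5 + 2.6e-18 * 5.1738e+13 = 1.554188e-04
Xe_eq = 2.270470e+11 / 1.554188e-04 = 1.4609e+15 /cm^3

1.4609e+15


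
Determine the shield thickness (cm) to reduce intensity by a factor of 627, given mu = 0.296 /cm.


x = ln(factor) / mu
x = ln(627) / 0.296
x = 21.760 cm

21.760


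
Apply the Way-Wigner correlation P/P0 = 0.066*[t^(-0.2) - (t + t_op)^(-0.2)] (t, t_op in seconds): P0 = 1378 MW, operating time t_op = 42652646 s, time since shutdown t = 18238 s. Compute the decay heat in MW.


P/P0 = 0.066 * [t^(-0.2) - (t + t_op)^(-0.2)]
P/P0 = 0.066 * [18238^(-0.2) - (18238 + 42652646)^(-0.2)]
P/P0 = 0.066 * [0.1405415 - 0.02978336] = 0.007310037
P = 1378 * 0.007310037 = 10.073 MW

10.073


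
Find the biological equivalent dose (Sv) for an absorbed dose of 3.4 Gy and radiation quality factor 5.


H = D * Q
H = 3.4 * 5
H = 17.000 Sv

17.000


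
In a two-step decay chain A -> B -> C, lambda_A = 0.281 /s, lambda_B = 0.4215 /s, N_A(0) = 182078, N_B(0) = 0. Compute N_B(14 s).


N_B(t) = lambda_A * N_A0 / (lambda_B - lambda_A) * [exp(-lambda_A*t) - exp(-lambda_B*t)]
exp(-0.281*14) = 0.01956525; exp(-0.4215*14) = 0.002736707
N_B = 0.281 * 182078 / (0.4215 - 0.281) * (0.01956525 - 0.002736707)
N_B = 6128.2

6128.2


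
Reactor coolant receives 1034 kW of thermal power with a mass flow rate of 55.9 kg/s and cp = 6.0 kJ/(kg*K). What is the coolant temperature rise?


dT = Q / (m_dot * cp)
dT = 1034 / (55.9 * 6.0)
dT = 3.0829 C

3.0829


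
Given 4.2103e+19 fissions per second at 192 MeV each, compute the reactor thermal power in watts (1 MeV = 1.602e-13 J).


P = fission_rate * E_MeV * 1.602e-13
P = 4.2103e+19 * 192 * 1.602e-13
P = 1.2950e+09 W

1.2950e+09


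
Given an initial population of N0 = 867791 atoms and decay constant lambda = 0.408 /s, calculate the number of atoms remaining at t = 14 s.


N = N0 * exp(-lambda * t)
N = 867791 * exp(-0.408 * 14)
N = 2869.0

2869.0


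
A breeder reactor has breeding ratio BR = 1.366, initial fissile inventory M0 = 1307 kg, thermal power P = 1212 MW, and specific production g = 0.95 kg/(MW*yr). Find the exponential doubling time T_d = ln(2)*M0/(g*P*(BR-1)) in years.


Breeding gain G = BR - 1 = 1.366 - 1 = 0.366
Fissile production rate = g * P * G = 0.95 * 1212 * 0.366 = 421.4124 kg/yr
T_d = ln(2) * M0 / (g * P * G)
T_d = ln(2) * 1307 / 421.4124 = 2.1498 yr

2.1498


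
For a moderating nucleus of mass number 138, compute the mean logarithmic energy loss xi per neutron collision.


xi = 1 + (A-1)^2/(2A) * ln((A-1)/(A+1))
xi = 1 + (138-1)^2/(2*138) * ln((138-1)/(138 +1))
xi = 0.014423

0.014423


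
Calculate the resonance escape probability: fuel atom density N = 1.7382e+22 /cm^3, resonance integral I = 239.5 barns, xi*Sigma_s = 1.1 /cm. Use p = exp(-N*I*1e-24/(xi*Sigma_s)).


p = exp(-N * I * 1e-24 / (xi*Sigma_s))
p = exp(-1.7382e+22 * 239.5 * 1e-24 / 1.1)
p = 0.022719

0.022719


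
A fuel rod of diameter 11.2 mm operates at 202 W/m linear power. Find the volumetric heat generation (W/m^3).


r = D / 2 / 1000 = 11.2 / 2 / 1000 = 0.0056 m
q''' = q' / (pi * r^2)
q''' = 202 / (pi * 0.0056^2)
q''' = 2.0503e+06 W/m^3

2.0503e+06


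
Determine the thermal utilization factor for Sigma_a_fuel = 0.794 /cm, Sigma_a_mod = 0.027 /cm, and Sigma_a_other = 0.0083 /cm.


f = Sigma_a_fuel / (Sigma_a_fuel + Sigma_a_mod + Sigma_a_other)
f = 0.794 / (0.794 + 0.027 + 0.0083)
f = 0.95743

0.95743


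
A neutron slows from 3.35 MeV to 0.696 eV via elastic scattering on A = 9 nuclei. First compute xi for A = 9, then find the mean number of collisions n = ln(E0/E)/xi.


xi = 1 + (A-1)^2/(2A)*ln((A-1)/(A+1)) = 0.2066007 (for A = 9)
n = ln(E0/E) / xi
n = ln(3.35e6 / 0.696) / 0.2066007
n = ln(4.813218e+06) / 0.2066007 = 74.476

74.476


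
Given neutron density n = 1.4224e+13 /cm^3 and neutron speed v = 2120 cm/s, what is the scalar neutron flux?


phi = n * v
phi = 1.4224e+13 * 2120
phi = 3.0155e+16 /cm^2/s

3.0155e+16


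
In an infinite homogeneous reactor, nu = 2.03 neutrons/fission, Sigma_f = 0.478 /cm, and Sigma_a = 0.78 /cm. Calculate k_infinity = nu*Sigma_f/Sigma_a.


k_inf = nu * Sigma_f / Sigma_a
k_inf = 2.03 * 0.478 / 0.78
k_inf = 1.2440

1.2440


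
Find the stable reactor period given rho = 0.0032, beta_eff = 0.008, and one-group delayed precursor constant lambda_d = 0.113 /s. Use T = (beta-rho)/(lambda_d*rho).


T = (beta - rho) / (lambda_d * rho)
T = (0.008 - 0.0032) / (0.113 * 0.0032)
T = 13.274 s

13.274


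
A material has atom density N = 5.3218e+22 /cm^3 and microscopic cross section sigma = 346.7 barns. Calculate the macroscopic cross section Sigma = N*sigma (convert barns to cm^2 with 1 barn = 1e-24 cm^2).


Sigma = N * sigma_barns * 1e-24
Sigma = 5.3218e+22 * 346.7 * 1e-24
Sigma = 18.451 /cm

18.451


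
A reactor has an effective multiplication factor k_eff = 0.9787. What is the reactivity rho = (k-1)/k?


rho = (k_eff - 1) / k_eff
rho = (0.9787 - 1) / 0.9787
rho = -0.021764

-0.021764


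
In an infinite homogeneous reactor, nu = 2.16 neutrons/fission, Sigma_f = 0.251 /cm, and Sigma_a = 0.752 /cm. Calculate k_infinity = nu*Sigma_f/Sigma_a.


k_inf = nu * Sigma_f / Sigma_a
k_inf = 2.16 * 0.251 / 0.752
k_inf = 0.72096

0.72096


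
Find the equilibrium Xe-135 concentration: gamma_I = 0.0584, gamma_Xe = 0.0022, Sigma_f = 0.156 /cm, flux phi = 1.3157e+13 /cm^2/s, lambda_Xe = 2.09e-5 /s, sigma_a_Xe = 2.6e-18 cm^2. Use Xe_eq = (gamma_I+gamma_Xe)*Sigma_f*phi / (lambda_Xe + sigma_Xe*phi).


Xe_eq = (gamma_I + gamma_Xe) * Sigma_f * phi / (lambda_Xe + sigma_Xe * phi)
Numerator = (0.0584 + 0.0022) * 0.156 * 1.3157e+13 = 1.243810e+11
Denominator = 2.09e-5 + 2.6e-18 * 1.3157e+13 = 5.510820e-05
Xe_eq = 1.243810e+11 / 5.510820e-05 = 2.2570e+15 /cm^3

2.2570e+15


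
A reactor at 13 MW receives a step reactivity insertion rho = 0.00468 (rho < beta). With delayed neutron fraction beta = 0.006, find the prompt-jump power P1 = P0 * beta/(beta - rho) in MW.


P1/P0 = beta / (beta - rho)
P1/P0 = 0.006 / (0.006 - 0.00468) = 4.545455
P1 = 13 * 4.545455 = 59.091 MW

59.091


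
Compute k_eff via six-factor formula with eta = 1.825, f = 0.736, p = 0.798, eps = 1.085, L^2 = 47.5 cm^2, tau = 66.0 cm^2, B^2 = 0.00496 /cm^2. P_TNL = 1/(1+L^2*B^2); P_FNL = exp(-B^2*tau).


k_inf = eta*f*p*eps = 1.825*0.736*0.798*1.085 = 1.162983
P_TNL = 1/(1 + L^2*B^2) = 1/(1 + 47.5*0.00496) = 0.8093234
P_FNL = exp(-B^2*tau) = exp(-0.00496*66.0) = 0.7208242
k_eff = k_inf * P_TNL * P_FNL = 1.162983 * 0.8093234 * 0.7208242
k_eff = 0.67846

0.67846


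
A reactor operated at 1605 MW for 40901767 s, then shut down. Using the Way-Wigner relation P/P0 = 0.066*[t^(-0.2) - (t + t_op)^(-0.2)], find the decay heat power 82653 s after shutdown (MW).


P/P0 = 0.066 * [t^(-0.2) - (t + t_op)^(-0.2)]
P/P0 = 0.066 * [82653^(-0.2) - (82653 + 40901767)^(-0.2)]
P/P0 = 0.066 * [0.1038839 - 0.03002453] = 0.004874718
P = 1605 * 0.004874718 = 7.8239 MW

7.8239


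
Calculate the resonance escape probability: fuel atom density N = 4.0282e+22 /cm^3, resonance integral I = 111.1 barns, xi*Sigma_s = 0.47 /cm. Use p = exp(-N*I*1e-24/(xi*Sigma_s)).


p = exp(-N * I * 1e-24 / (xi*Sigma_s))
p = exp(-4.0282e+22 * 111.1 * 1e-24 / 0.47)
p = 7.3225e-05

7.3225e-05


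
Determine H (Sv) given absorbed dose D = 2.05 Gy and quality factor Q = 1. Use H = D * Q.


H = D * Q
H = 2.05 * 1
H = 2.0500 Sv

2.0500


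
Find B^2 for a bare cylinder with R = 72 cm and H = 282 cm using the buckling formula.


B^2 = (2.405/R)^2 + (pi/H)^2
B^2 = (2.405/72)^2 + (pi/282)^2
B^2 = 0.0012399 /cm^2

0.0012399


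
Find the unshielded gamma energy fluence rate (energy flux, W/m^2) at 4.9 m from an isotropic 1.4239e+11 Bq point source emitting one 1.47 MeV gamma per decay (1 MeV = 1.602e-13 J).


psi = A * E * 1.602e-13 / (4*pi*r^2)
psi = 1.4239e+11 * 1.47 * 1.602e-13 / (4*pi*4.9^2)
psi = 1.1114e-04 W/m^2

1.1114e-04


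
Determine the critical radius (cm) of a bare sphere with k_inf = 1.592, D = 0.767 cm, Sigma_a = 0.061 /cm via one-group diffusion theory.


L^2 = D / Sigma_a = 0.767 / 0.061 = 12.57377 cm^2
B_m^2 = (k_inf - 1) / L^2 = (1.592 - 1) / 12.57377 = 0.04708214 /cm^2
For a bare sphere: B_g = pi/R, so R_c = pi / sqrt(B_m^2)
R_c = pi / sqrt(0.04708214) = 14.478 cm

14.478


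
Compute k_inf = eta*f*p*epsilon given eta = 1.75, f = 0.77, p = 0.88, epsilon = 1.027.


k_inf = eta * f * p * epsilon
k_inf = 1.75 * 0.77 * 0.88 * 1.027
k_inf = 1.2178

1.2178


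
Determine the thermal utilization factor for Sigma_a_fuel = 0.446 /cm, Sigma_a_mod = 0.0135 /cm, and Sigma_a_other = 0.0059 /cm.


f = Sigma_a_fuel / (Sigma_a_fuel + Sigma_a_mod + Sigma_a_other)
f = 0.446 / (0.446 + 0.0135 + 0.0059)
f = 0.95832

0.95832


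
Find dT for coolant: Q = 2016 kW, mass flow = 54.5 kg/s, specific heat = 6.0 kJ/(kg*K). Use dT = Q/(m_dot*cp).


dT = Q / (m_dot * cp)
dT = 2016 / (54.5 * 6.0)
dT = 6.1651 C

6.1651


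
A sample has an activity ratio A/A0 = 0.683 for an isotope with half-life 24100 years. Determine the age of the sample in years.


lambda = ln(2) / t_half = ln(2) / 24100 = 2.876129e-05 /yr
t = -ln(A/A0) / lambda
t = -ln(0.683) / 2.876129e-05
t = 13256 yr

13256


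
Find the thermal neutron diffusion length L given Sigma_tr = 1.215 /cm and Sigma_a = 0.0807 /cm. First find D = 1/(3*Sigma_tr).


D = 1 / (3 * Sigma_tr) = 1 / (3 * 1.215) = 0.2743484 cm
L = sqrt(D / Sigma_a)
L = sqrt(0.2743484 / 0.0807)
L = 1.8438 cm

1.8438


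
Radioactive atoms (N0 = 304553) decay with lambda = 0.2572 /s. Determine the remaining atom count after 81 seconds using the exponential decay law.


N = N0 * exp(-lambda * t)
N = 304553 * exp(-0.2572 * 81)
N = 2.7285e-04

2.7285e-04


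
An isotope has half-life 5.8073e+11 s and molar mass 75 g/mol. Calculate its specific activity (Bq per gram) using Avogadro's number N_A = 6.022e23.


lambda = ln(2) / t_half = ln(2) / 5.8073e+11 = 1.193579e-12 /s
SA = lambda * N_A / M
SA = 1.193579e-12 * 6.022e23 / 75
SA = 9.5836e+09 Bq/g

9.5836e+09


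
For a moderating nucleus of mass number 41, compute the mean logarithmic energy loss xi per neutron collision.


xi = 1 + (A-1)^2/(2A) * ln((A-1)/(A+1))
xi = 1 + (41-1)^2/(2*41) * ln((41-1)/(41 +1))
xi = 0.047997

0.047997


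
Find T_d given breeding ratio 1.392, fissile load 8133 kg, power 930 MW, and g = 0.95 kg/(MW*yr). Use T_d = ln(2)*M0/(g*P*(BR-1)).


Breeding gain G = BR - 1 = 1.392 - 1 = 0.392
Fissile production rate = g * P * G = 0.95 * 930 * 0.392 = 346.332 kg/yr
T_d = ln(2) * M0 / (g * P * G)
T_d = ln(2) * 8133 / 346.332 = 16.277 yr

16.277


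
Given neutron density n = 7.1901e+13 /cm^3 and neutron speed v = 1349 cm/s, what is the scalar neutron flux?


phi = n * v
phi = 7.1901e+13 * 1349
phi = 9.6994e+16 /cm^2/s

9.6994e+16


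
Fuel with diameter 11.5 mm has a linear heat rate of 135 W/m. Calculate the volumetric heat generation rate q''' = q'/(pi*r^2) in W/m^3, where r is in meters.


r = D / 2 / 1000 = 11.5 / 2 / 1000 = 0.00575 m
q''' = q' / (pi * r^2)
q''' = 135 / (pi * 0.00575^2)
q''' = 1.2997e+06 W/m^3

1.2997e+06


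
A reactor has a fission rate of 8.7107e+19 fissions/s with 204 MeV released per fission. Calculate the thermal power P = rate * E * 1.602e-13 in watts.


P = fission_rate * E_MeV * 1.602e-13
P = 8.7107e+19 * 204 * 1.602e-13
P = 2.8467e+09 W

2.8467e+09


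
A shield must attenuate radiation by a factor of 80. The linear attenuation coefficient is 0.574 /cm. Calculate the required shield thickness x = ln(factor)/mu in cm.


x = ln(factor) / mu
x = ln(80) / 0.574
x = 7.6342 cm

7.6342


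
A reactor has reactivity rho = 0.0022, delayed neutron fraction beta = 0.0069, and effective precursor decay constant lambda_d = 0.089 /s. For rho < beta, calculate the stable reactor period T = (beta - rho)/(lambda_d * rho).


T = (beta - rho) / (lambda_d * rho)
T = (0.0069 - 0.0022) / (0.089 * 0.0022)
T = 24.004 s

24.004


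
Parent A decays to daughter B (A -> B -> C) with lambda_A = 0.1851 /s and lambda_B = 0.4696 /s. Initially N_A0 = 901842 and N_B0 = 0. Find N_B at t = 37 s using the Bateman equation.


N_B(t) = lambda_A * N_A0 / (lambda_B - lambda_A) * [exp(-lambda_A*t) - exp(-lambda_B*t)]
exp(-0.1851*37) = 0.001060834; exp(-0.4696*37) = 2.844766e-08
N_B = 0.1851 * 901842 / (0.4696 - 0.1851) * (0.001060834 - 2.844766e-08)
N_B = 622.43

622.43


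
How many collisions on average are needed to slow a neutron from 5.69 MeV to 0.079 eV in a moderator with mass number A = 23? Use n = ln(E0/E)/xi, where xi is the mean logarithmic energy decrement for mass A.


xi = 1 + (A-1)^2/(2A)*ln((A-1)/(A+1)) = 0.08448899 (for A = 23)
n = ln(E0/E) / xi
n = ln(5.69e6 / 0.079) / 0.08448899
n = ln(7.202532e+07) / 0.08448899 = 214.14

214.14


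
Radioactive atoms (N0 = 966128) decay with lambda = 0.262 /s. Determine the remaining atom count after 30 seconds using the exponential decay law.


N = N0 * exp(-lambda * t)
N = 966128 * exp(-0.262 * 30)
N = 372.80

372.80


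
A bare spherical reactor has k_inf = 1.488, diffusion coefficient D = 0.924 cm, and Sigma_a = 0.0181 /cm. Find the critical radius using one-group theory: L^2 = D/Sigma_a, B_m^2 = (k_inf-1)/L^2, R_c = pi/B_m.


L^2 = D / Sigma_a = 0.924 / 0.0181 = 51.04972 cm^2
B_m^2 = (k_inf - 1) / L^2 = (1.488 - 1) / 51.04972 = 0.009559308 /cm^2
For a bare sphere: B_g = pi/R, so R_c = pi / sqrt(B_m^2)
R_c = pi / sqrt(0.009559308) = 32.132 cm

32.132


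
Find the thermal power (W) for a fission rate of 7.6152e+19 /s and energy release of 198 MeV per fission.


P = fission_rate * E_MeV * 1.602e-13
P = 7.6152e+19 * 198 * 1.602e-13
P = 2.4155e+09 W

2.4155e+09


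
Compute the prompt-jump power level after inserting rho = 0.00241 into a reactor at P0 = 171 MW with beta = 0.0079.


P1/P0 = beta / (beta - rho)
P1/P0 = 0.0079 / (0.0079 - 0.00241) = 1.438980
P1 = 171 * 1.438980 = 246.07 MW

246.07


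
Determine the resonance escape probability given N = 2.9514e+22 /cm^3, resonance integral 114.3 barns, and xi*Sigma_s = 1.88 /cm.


p = exp(-N * I * 1e-24 / (xi*Sigma_s))
p = exp(-2.9514e+22 * 114.3 * 1e-24 / 1.88)
p = 0.16623

0.16623


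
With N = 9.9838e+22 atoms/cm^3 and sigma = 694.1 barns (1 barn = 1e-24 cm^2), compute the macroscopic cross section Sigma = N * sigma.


Sigma = N * sigma_barns * 1e-24
Sigma = 9.9838e+22 * 694.1 * 1e-24
Sigma = 69.298 /cm

69.298


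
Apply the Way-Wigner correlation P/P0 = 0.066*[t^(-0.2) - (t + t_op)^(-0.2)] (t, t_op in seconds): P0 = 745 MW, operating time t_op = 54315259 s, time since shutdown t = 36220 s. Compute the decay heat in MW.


P/P0 = 0.066 * [t^(-0.2) - (t + t_op)^(-0.2)]
P/P0 = 0.066 * [36220^(-0.2) - (36220 + 54315259)^(-0.2)]
P/P0 = 0.066 * [0.1225209 - 0.02837643] = 0.006213535
P = 745 * 0.006213535 = 4.6291 MW

4.6291


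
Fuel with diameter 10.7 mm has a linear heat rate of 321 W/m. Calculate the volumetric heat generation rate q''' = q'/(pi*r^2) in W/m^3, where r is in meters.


r = D / 2 / 1000 = 10.7 / 2 / 1000 = 0.00535 m
q''' = q' / (pi * r^2)
q''' = 321 / (pi * 0.00535^2)
q''' = 3.5698e+06 W/m^3

3.5698e+06


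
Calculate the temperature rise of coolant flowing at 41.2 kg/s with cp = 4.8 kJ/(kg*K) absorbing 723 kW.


dT = Q / (m_dot * cp)
dT = 723 / (41.2 * 4.8)
dT = 3.6559 C

3.6559


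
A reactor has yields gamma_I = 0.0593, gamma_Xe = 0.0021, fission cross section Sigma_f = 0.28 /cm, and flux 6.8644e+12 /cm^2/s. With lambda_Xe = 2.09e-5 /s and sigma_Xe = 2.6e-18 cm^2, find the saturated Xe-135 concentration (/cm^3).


Xe_eq = (gamma_I + gamma_Xe) * Sigma_f * phi / (lambda_Xe + sigma_Xe * phi)
Numerator = (0.0593 + 0.0021) * 0.28 * 6.8644e+12 = 1.180128e+11
Denominator = 2.09e-5 + 2.6e-18 * 6.8644e+12 = 3.874744e-05
Xe_eq = 1.180128e+11 / 3.874744e-05 = 3.0457e+15 /cm^3

3.0457e+15


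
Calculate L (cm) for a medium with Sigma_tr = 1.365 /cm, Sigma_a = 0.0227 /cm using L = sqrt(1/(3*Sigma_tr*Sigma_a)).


D = 1 / (3 * Sigma_tr) = 1 / (3 * 1.365) = 0.2442002 cm
L = sqrt(D / Sigma_a)
L = sqrt(0.2442002 / 0.0227)
L = 3.2799 cm

3.2799


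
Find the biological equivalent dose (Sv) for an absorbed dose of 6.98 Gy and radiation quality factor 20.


H = D * Q
H = 6.98 * 20
H = 139.60 Sv

139.60


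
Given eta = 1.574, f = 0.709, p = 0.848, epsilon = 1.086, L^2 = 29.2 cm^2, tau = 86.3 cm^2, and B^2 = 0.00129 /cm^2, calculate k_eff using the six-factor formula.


k_inf = eta*f*p*eps = 1.574*0.709*0.848*1.086 = 1.027724
P_TNL = 1/(1 + L^2*B^2) = 1/(1 + 29.2*0.00129) = 0.9636994
P_FNL = exp(-B^2*tau) = exp(-0.00129*86.3) = 0.8946462
k_eff = k_inf * P_TNL * P_FNL = 1.027724 * 0.9636994 * 0.8946462
k_eff = 0.88607

0.88607


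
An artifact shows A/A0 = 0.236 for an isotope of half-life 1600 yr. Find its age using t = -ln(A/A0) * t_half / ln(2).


lambda = ln(2) / t_half = ln(2) / 1600 = 4.332170e-04 /yr
t = -ln(A/A0) / lambda
t = -ln(0.236) / 4.332170e-04
t = 3333.0 yr

3333.0


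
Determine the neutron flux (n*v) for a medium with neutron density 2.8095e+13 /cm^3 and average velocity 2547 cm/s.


phi = n * v
phi = 2.8095e+13 * 2547
phi = 7.1558e+16 /cm^2/s

7.1558e+16


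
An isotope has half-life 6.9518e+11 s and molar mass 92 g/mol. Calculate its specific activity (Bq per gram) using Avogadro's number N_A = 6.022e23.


lambda = ln(2) / t_half = ln(2) / 6.9518e+11 = 9.970758e-13 /s
SA = lambda * N_A / M
SA = 9.970758e-13 * 6.022e23 / 92
SA = 6.5265e+09 Bq/g

6.5265e+09


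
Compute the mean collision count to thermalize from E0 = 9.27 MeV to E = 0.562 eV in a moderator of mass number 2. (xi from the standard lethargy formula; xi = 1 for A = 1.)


xi = 1 + (A-1)^2/(2A)*ln((A-1)/(A+1)) = 0.7253469 (for A = 2)
n = ln(E0/E) / xi
n = ln(9.27e6 / 0.562) / 0.7253469
n = ln(1.649466e+07) / 0.7253469 = 22.911

22.911


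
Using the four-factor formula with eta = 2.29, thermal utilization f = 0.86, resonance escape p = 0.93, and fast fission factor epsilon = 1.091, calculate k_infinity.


k_inf = eta * f * p * epsilon
k_inf = 2.29 * 0.86 * 0.93 * 1.091
k_inf = 1.9982

1.9982


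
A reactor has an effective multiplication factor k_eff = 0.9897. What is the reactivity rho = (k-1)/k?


rho = (k_eff - 1) / k_eff
rho = (0.9897 - 1) / 0.9897
rho = -0.010407

-0.010407


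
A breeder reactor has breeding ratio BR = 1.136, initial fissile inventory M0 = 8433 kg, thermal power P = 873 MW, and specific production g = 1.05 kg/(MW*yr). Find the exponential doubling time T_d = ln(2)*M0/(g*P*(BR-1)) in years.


Breeding gain G = BR - 1 = 1.136 - 1 = 0.136
Fissile production rate = g * P * G = 1.05 * 873 * 0.136 = 124.6644 kg/yr
T_d = ln(2) * M0 / (g * P * G)
T_d = ln(2) * 8433 / 124.6644 = 46.888 yr

46.888


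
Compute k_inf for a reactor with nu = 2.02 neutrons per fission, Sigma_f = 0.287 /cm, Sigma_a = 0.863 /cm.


k_inf = nu * Sigma_f / Sigma_a
k_inf = 2.02 * 0.287 / 0.863
k_inf = 0.67177

0.67177


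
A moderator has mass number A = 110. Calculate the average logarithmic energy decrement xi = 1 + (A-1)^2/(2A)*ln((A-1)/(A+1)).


xi = 1 + (A-1)^2/(2A) * ln((A-1)/(A+1))
xi = 1 + (110-1)^2/(2*110) * ln((110-1)/(110 +1))
xi = 0.018072

0.018072


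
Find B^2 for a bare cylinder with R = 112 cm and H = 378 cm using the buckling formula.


B^2 = (2.405/R)^2 + (pi/H)^2
B^2 = (2.405/112)^2 + (pi/378)^2
B^2 = 5.3017e-04 /cm^2

5.3017e-04


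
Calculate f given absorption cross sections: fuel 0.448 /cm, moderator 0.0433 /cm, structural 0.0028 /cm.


f = Sigma_a_fuel / (Sigma_a_fuel + Sigma_a_mod + Sigma_a_other)
f = 0.448 / (0.448 + 0.0433 + 0.0028)
f = 0.90670

0.90670


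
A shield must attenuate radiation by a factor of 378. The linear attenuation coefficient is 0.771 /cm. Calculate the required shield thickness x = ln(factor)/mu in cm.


x = ln(factor) / mu
x = ln(378) / 0.771
x = 7.6977 cm

7.6977


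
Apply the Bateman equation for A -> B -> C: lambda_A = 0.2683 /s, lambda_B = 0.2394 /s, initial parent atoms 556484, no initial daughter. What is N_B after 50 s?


N_B(t) = lambda_A * N_A0 / (lambda_B - lambda_A) * [exp(-lambda_A*t) - exp(-lambda_B*t)]
exp(-0.2683*50) = 1.492587e-06; exp(-0.2394*50) = 6.331331e-06
N_B = 0.2683 * 556484 / (0.2394 - 0.2683) * (1.492587e-06 - 6.331331e-06)
N_B = 24.998

24.998


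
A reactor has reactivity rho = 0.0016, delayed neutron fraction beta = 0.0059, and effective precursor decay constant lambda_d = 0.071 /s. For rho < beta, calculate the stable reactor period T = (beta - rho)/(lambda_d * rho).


T = (beta - rho) / (lambda_d * rho)
T = (0.0059 - 0.0016) / (0.071 * 0.0016)
T = 37.852 s

37.852


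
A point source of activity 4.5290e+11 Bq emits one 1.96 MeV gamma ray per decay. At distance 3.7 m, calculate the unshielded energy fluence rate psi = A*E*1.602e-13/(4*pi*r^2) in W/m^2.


psi = A * E * 1.602e-13 / (4*pi*r^2)
psi = 4.5290e+11 * 1.96 * 1.602e-13 / (4*pi*3.7^2)
psi = 8.2662e-04 W/m^2

8.2662e-04


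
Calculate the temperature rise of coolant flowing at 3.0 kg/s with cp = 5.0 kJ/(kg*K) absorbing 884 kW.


dT = Q / (m_dot * cp)
dT = 884 / (3.0 * 5.0)
dT = 58.933 C

58.933


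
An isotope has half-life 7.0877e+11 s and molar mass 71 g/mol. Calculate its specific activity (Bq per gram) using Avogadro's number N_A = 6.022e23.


lambda = ln(2) / t_half = ln(2) / 7.0877e+11 = 9.779578e-13 /s
SA = lambda * N_A / M
SA = 9.779578e-13 * 6.022e23 / 71
SA = 8.2947e+09 Bq/g

8.2947e+09


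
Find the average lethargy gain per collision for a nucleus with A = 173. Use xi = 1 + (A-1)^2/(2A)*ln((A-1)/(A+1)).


xi = 1 + (A-1)^2/(2A) * ln((A-1)/(A+1))
xi = 1 + (173-1)^2/(2*173) * ln((173-1)/(173 +1))
xi = 0.011516

0.011516


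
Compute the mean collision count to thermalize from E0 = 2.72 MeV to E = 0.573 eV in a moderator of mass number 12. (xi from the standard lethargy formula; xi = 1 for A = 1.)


xi = 1 + (A-1)^2/(2A)*ln((A-1)/(A+1)) = 0.1577690 (for A = 12)
n = ln(E0/E) / xi
n = ln(2.72e6 / 0.573) / 0.1577690
n = ln(4.746946e+06) / 0.1577690 = 97.440

97.440


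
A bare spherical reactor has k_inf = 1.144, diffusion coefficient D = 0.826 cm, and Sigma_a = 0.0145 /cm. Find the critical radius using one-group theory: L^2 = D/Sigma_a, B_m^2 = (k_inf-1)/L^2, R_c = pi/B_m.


L^2 = D / Sigma_a = 0.826 / 0.0145 = 56.96552 cm^2
B_m^2 = (k_inf - 1) / L^2 = (1.144 - 1) / 56.96552 = 0.002527845 /cm^2
For a bare sphere: B_g = pi/R, so R_c = pi / sqrt(B_m^2)
R_c = pi / sqrt(0.002527845) = 62.485 cm

62.485


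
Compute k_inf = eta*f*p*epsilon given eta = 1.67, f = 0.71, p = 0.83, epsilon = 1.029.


k_inf = eta * f * p * epsilon
k_inf = 1.67 * 0.71 * 0.83 * 1.029
k_inf = 1.0127

1.0127


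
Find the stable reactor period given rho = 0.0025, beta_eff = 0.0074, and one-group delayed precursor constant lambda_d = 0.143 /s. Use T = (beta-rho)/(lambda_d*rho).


T = (beta - rho) / (lambda_d * rho)
T = (0.0074 - 0.0025) / (0.143 * 0.0025)
T = 13.706 s

13.706


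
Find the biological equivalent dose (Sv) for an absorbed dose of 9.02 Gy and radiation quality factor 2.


H = D * Q
H = 9.02 * 2
H = 18.040 Sv

18.040


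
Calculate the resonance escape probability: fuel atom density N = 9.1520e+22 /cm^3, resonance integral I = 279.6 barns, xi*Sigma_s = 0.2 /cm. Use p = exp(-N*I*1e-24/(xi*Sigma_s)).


p = exp(-N * I * 1e-24 / (xi*Sigma_s))
p = exp(-9.1520e+22 * 279.6 * 1e-24 / 0.2)
p = 2.7178e-56

2.7178e-56


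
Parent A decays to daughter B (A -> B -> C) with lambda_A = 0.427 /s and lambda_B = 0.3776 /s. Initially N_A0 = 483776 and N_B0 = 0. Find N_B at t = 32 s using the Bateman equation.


N_B(t) = lambda_A * N_A0 / (lambda_B - lambda_A) * [exp(-lambda_A*t) - exp(-lambda_B*t)]
exp(-0.427*32) = 1.163591e-06; exp(-0.3776*32) = 5.653702e-06
N_B = 0.427 * 483776 / (0.3776 - 0.427) * (1.163591e-06 - 5.653702e-06)
N_B = 18.776

18.776


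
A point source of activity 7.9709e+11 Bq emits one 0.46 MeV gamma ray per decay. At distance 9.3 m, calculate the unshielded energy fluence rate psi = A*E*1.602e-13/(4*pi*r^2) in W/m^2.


psi = A * E * 1.602e-13 / (4*pi*r^2)
psi = 7.9709e+11 * 0.46 * 1.602e-13 / (4*pi*9.3^2)
psi = 5.4045e-05 W/m^2

5.4045e-05


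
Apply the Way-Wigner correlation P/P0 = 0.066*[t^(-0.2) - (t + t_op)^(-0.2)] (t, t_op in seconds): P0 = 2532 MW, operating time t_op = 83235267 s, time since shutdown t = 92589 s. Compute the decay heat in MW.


P/P0 = 0.066 * [t^(-0.2) - (t + t_op)^(-0.2)]
P/P0 = 0.066 * [92589^(-0.2) - (92589 + 83235267)^(-0.2)]
P/P0 = 0.066 * [0.1015519 - 0.02605205] = 0.004982990
P = 2532 * 0.004982990 = 12.617 MW

12.617


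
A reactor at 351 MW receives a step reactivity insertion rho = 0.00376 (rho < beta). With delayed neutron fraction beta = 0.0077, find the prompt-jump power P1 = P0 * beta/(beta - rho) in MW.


P1/P0 = beta / (beta - rho)
P1/P0 = 0.0077 / (0.0077 - 0.00376) = 1.954315
P1 = 351 * 1.954315 = 685.96 MW

685.96


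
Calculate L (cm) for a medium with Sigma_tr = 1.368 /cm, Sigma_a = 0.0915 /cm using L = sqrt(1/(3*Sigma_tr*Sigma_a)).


D = 1 / (3 * Sigma_tr) = 1 / (3 * 1.368) = 0.2436647 cm
L = sqrt(D / Sigma_a)
L = sqrt(0.2436647 / 0.0915)
L = 1.6319 cm

1.6319


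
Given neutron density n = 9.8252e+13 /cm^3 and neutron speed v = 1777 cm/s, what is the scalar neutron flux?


phi = n * v
phi = 9.8252e+13 * 1777
phi = 1.7459e+17 /cm^2/s

1.7459e+17


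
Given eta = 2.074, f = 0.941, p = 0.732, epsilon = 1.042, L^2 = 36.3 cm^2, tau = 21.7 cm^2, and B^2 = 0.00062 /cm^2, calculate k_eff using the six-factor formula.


k_inf = eta*f*p*eps = 2.074*0.941*0.732*1.042 = 1.488597
P_TNL = 1/(1 + L^2*B^2) = 1/(1 + 36.3*0.00062) = 0.9779894
P_FNL = exp(-B^2*tau) = exp(-0.00062*21.7) = 0.9866361
k_eff = k_inf * P_TNL * P_FNL = 1.488597 * 0.9779894 * 0.9866361
k_eff = 1.4364

1.4364


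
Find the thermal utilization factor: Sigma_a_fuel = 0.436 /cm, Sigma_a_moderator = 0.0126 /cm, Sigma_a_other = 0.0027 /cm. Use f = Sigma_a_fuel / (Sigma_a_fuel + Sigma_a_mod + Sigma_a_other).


f = Sigma_a_fuel / (Sigma_a_fuel + Sigma_a_mod + Sigma_a_other)
f = 0.436 / (0.436 + 0.0126 + 0.0027)
f = 0.96610

0.96610


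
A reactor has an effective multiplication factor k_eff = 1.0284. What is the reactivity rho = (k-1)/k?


rho = (k_eff - 1) / k_eff
rho = (1.0284 - 1) / 1.0284
rho = 0.027616

0.027616


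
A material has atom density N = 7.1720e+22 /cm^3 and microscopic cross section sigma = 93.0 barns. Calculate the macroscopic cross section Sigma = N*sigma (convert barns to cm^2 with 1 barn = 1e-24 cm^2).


Sigma = N * sigma_barns * 1e-24
Sigma = 7.1720e+22 * 93.0 * 1e-24
Sigma = 6.6700 /cm

6.6700


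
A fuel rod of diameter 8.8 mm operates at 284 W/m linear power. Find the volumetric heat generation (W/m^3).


r = D / 2 / 1000 = 8.8 / 2 / 1000 = 0.0044 m
q''' = q' / (pi * r^2)
q''' = 284 / (pi * 0.0044^2)
q''' = 4.6694e+06 W/m^3

4.6694e+06


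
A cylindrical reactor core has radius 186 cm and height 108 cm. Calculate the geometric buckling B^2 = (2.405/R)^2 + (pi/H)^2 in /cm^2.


B^2 = (2.405/R)^2 + (pi/H)^2
B^2 = (2.405/186)^2 + (pi/108)^2
B^2 = 0.0010133 /cm^2

0.0010133


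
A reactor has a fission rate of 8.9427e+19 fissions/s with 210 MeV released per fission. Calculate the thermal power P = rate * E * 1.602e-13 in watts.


P = fission_rate * E_MeV * 1.602e-13
P = 8.9427e+19 * 210 * 1.602e-13
P = 3.0085e+09 W

3.0085e+09


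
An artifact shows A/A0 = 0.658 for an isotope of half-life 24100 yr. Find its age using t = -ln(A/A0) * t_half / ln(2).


lambda = ln(2) / t_half = ln(2) / 24100 = 2.876129e-05 /yr
t = -ln(A/A0) / lambda
t = -ln(0.658) / 2.876129e-05
t = 14553 yr

14553


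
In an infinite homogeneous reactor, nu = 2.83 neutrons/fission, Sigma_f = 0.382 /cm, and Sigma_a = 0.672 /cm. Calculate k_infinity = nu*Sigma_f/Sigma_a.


k_inf = nu * Sigma_f / Sigma_a
k_inf = 2.83 * 0.382 / 0.672
k_inf = 1.6087

1.6087


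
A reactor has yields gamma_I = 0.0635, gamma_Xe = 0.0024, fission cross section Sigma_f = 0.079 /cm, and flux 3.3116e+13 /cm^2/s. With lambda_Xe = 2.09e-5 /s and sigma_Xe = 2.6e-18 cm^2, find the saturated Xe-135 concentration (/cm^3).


Xe_eq = (gamma_I + gamma_Xe) * Sigma_f * phi / (lambda_Xe + sigma_Xe * phi)
Numerator = (0.0635 + 0.0024) * 0.079 * 3.3116e+13 = 1.724052e+11
Denominator = 2.09e-5 + 2.6e-18 * 3.3116e+13 = 1.070016e-04
Xe_eq = 1.724052e+11 / 1.070016e-04 = 1.6112e+15 /cm^3

1.6112e+15


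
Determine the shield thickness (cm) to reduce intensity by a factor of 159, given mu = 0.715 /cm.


x = ln(factor) / mu
x = ln(159) / 0.715
x = 7.0894 cm

7.0894


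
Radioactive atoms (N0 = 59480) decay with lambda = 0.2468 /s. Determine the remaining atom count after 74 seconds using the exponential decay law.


N = N0 * exp(-lambda * t)
N = 59480 * exp(-0.2468 * 74)
N = 6.9625e-04

6.9625e-04


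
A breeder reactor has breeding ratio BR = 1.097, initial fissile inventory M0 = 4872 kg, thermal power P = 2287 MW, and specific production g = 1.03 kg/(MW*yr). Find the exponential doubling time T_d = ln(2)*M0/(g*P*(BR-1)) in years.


Breeding gain G = BR - 1 = 1.097 - 1 = 0.097
Fissile production rate = g * P * G = 1.03 * 2287 * 0.097 = 228.49417 kg/yr
T_d = ln(2) * M0 / (g * P * G)
T_d = ln(2) * 4872 / 228.49417 = 14.779 yr

14.779


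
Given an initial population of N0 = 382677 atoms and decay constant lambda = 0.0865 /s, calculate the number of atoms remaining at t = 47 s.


N = N0 * exp(-lambda * t)
N = 382677 * exp(-0.0865 * 47)
N = 6564.6

6564.6


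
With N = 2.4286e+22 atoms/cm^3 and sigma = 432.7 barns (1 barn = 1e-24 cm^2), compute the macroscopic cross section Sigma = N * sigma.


Sigma = N * sigma_barns * 1e-24
Sigma = 2.4286e+22 * 432.7 * 1e-24
Sigma = 10.509 /cm

10.509


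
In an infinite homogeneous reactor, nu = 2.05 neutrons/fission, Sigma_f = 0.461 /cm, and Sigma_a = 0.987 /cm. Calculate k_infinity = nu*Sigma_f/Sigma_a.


k_inf = nu * Sigma_f / Sigma_a
k_inf = 2.05 * 0.461 / 0.987
k_inf = 0.95750

0.95750


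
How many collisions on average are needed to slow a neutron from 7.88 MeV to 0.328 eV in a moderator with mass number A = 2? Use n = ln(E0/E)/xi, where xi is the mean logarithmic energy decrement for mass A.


xi = 1 + (A-1)^2/(2A)*ln((A-1)/(A+1)) = 0.7253469 (for A = 2)
n = ln(E0/E) / xi
n = ln(7.88e6 / 0.328) / 0.7253469
n = ln(2.402439e+07) / 0.7253469 = 23.430

23.430


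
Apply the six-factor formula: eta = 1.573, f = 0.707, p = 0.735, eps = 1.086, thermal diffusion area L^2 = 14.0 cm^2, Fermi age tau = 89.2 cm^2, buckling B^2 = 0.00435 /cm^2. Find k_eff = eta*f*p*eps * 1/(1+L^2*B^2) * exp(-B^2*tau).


k_inf = eta*f*p*eps = 1.573*0.707*0.735*1.086 = 0.8876981
P_TNL = 1/(1 + L^2*B^2) = 1/(1 + 14.0*0.00435) = 0.9425959
P_FNL = exp(-B^2*tau) = exp(-0.00435*89.2) = 0.6783988
k_eff = k_inf * P_TNL * P_FNL = 0.8876981 * 0.9425959 * 0.6783988
k_eff = 0.56764

0.56764


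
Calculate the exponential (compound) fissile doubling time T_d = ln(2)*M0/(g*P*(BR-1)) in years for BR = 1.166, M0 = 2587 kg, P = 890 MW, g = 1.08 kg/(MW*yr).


Breeding gain G = BR - 1 = 1.166 - 1 = 0.166
Fissile production rate = g * P * G = 1.08 * 890 * 0.166 = 159.5592 kg/yr
T_d = ln(2) * M0 / (g * P * G)
T_d = ln(2) * 2587 / 159.5592 = 11.238 yr

11.238


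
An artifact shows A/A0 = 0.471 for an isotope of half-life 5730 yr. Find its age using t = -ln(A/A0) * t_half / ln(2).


lambda = ln(2) / t_half = ln(2) / 5730 = 1.209681e-04 /yr
t = -ln(A/A0) / lambda
t = -ln(0.471) / 1.209681e-04
t = 6223.9 yr

6223.9


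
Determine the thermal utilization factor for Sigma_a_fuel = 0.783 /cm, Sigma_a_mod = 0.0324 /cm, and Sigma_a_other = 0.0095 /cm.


f = Sigma_a_fuel / (Sigma_a_fuel + Sigma_a_mod + Sigma_a_other)
f = 0.783 / (0.783 + 0.0324 + 0.0095)
f = 0.94921

0.94921


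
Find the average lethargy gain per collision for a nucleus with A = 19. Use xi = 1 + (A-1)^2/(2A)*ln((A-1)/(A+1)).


xi = 1 + (A-1)^2/(2A) * ln((A-1)/(A+1))
xi = 1 + (19-1)^2/(2*19) * ln((19-1)/(19 +1))
xi = 0.10166

0.10166


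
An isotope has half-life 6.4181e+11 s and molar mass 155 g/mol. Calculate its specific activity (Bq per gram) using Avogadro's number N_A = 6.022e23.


lambda = ln(2) / t_half = ln(2) / 6.4181e+11 = 1.079988e-12 /s
SA = lambda * N_A / M
SA = 1.079988e-12 * 6.022e23 / 155
SA = 4.1959e+09 Bq/g

4.1959e+09


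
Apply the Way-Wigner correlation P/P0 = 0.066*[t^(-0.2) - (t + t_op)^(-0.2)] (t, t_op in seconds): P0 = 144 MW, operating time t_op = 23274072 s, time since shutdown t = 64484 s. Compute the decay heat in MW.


P/P0 = 0.066 * [t^(-0.2) - (t + t_op)^(-0.2)]
P/P0 = 0.066 * [64484^(-0.2) - (64484 + 23274072)^(-0.2)]
P/P0 = 0.066 * [0.1091716 - 0.03360355] = 0.004987491
P = 144 * 0.004987491 = 0.71820 MW

0.71820


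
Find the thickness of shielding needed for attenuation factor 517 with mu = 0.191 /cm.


x = ln(factor) / mu
x = ln(517) / 0.191
x = 32.712 cm

32.712


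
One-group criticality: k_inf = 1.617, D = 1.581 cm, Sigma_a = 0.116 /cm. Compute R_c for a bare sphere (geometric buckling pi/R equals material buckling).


L^2 = D / Sigma_a = 1.581 / 0.116 = 13.62931 cm^2
B_m^2 = (k_inf - 1) / L^2 = (1.617 - 1) / 13.62931 = 0.04527008 /cm^2
For a bare sphere: B_g = pi/R, so R_c = pi / sqrt(B_m^2)
R_c = pi / sqrt(0.04527008) = 14.765 cm

14.765


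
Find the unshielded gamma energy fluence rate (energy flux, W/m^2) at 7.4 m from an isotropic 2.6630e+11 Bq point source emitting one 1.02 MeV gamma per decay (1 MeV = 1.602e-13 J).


psi = A * E * 1.602e-13 / (4*pi*r^2)
psi = 2.6630e+11 * 1.02 * 1.602e-13 / (4*pi*7.4^2)
psi = 6.3235e-05 W/m^2

6.3235e-05


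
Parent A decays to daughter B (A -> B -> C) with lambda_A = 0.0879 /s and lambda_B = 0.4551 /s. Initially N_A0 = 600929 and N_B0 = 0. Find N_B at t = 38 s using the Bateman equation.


N_B(t) = lambda_A * N_A0 / (lambda_B - lambda_A) * [exp(-lambda_A*t) - exp(-lambda_B*t)]
exp(-0.0879*38) = 0.03542987; exp(-0.4551*38) = 3.086015e-08
N_B = 0.0879 * 600929 / (0.4551 - 0.0879) * (0.03542987 - 3.086015e-08)
N_B = 5096.6

5096.6


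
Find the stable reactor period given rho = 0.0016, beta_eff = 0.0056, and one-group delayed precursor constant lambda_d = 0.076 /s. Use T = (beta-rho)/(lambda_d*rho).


T = (beta - rho) / (lambda_d * rho)
T = (0.0056 - 0.0016) / (0.076 * 0.0016)
T = 32.895 s

32.895


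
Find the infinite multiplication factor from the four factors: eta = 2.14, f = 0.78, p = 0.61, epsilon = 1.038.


k_inf = eta * f * p * epsilon
k_inf = 2.14 * 0.78 * 0.61 * 1.038
k_inf = 1.0569

1.0569


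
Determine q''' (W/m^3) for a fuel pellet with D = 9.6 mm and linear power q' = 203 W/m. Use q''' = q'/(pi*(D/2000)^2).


r = D / 2 / 1000 = 9.6 / 2 / 1000 = 0.0048 m
q''' = q' / (pi * r^2)
q''' = 203 / (pi * 0.0048^2)
q''' = 2.8046e+06 W/m^3

2.8046e+06


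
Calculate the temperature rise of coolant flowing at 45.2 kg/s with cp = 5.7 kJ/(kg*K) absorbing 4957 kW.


dT = Q / (m_dot * cp)
dT = 4957 / (45.2 * 5.7)
dT = 19.240 C

19.240


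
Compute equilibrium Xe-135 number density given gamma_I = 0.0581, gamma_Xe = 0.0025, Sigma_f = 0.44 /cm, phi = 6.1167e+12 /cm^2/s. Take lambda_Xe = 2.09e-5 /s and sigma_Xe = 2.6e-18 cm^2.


Xe_eq = (gamma_I + gamma_Xe) * Sigma_f * phi / (lambda_Xe + sigma_Xe * phi)
Numerator = (0.0581 + 0.0025) * 0.44 * 6.1167e+12 = 1.630957e+11
Denominator = 2.09e-5 + 2.6e-18 * 6.1167e+12 = 3.680342e-05
Xe_eq = 1.630957e+11 / 3.680342e-05 = 4.4315e+15 /cm^3

4.4315e+15


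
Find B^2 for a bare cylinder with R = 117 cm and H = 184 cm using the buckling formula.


B^2 = (2.405/R)^2 + (pi/H)^2
B^2 = (2.405/117)^2 + (pi/184)^2
B^2 = 7.1405e-04 /cm^2

7.1405e-04


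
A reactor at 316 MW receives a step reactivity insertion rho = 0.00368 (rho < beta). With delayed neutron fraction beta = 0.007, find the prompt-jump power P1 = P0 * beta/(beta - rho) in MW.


P1/P0 = beta / (beta - rho)
P1/P0 = 0.007 / (0.007 - 0.00368) = 2.108434
P1 = 316 * 2.108434 = 666.27 MW

666.27
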